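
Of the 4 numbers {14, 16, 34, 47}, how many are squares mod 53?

(14/53) = -1 → non-residue.
(16/53) = +1 → QR.
(34/53) = -1 → non-residue.
(47/53) = +1 → QR.
Total quadratic residues among the 4: 2.

2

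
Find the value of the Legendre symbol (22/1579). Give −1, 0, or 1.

Pull out 2: since 1579 ≡ 3 (mod 8), (2/1579) = -1.
Reciprocity: 11 ≡ 3 and 1579 ≡ 3 (mod 4), so (11/1579) = −(1579/11).
Reduce top mod 11: now compute (6/11).
Pull out 2: since 11 ≡ 3 (mod 8), (2/11) = -1.
Reciprocity: 3 ≡ 3 and 11 ≡ 3 (mod 4), so (3/11) = −(11/3).
Reduce top mod 3: now compute (2/3).
Pull out 2: since 3 ≡ 3 (mod 8), (2/3) = -1.
Reached (1/3) = 1. Collecting the sign flips along the way, the symbol is -1.

-1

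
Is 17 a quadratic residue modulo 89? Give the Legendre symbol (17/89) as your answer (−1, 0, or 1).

Euler's criterion: (17/89) ≡ 17^44 (mod 89).
17^2 ≡ 22 (mod 89)
17^4 ≡ 39 (mod 89)
17^8 ≡ 8 (mod 89)
17^16 ≡ 64 (mod 89)
17^32 ≡ 2 (mod 89)
17^44 = 17^(32+8+4) ≡ 1 (mod 89).
Result is 1, so (17/89) = 1.

1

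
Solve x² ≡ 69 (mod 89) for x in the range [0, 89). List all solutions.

43, 46

89 ≡ 1 (mod 4), so we find a root by search.
Trying successive values, 43² = 1849 ≡ 69 (mod 89). The other root is 89 − 43 = 46.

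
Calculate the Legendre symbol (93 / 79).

-1

Euler's criterion: (93/79) ≡ 14^39 (mod 79).
14^2 ≡ 38 (mod 79)
14^4 ≡ 22 (mod 79)
14^8 ≡ 10 (mod 79)
14^16 ≡ 21 (mod 79)
14^32 ≡ 46 (mod 79)
14^39 = 14^(32+4+2+1) ≡ 78 (mod 79).
Result is 78 ≡ −1, so (93/79) = −1.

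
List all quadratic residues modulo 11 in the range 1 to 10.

1 3 4 5 9

Square k = 1,…,5 (k and 11−k give the same square):
1²=1, 2²=4, 3²=9, 4²≡5, 5²≡3 (mod 11).
So the quadratic residues mod 11 are {1, 3, 4, 5, 9}.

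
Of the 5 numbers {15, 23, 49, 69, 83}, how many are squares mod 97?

1

(15/97) = -1 → non-residue.
(23/97) = -1 → non-residue.
(49/97) = +1 → QR.
(69/97) = -1 → non-residue.
(83/97) = -1 → non-residue.
Total quadratic residues among the 5: 1.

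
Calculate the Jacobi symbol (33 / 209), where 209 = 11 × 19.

Reciprocity: 33 ≡ 1 and 209 ≡ 1 (mod 4), so (33/209) = +(209/33).
Reduce top mod 33: now compute (11/33).
Reciprocity: 11 ≡ 3 and 33 ≡ 1 (mod 4), so (11/33) = +(33/11).
Reduce top mod 11: now compute (0/11).
Top reduces to 0: gcd > 1, so the symbol is 0.

0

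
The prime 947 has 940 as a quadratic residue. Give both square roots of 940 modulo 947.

87, 860

Since 947 ≡ 3 (mod 4), a square root of 940 is 940^((947+1)/4) = 940^237 mod 947.
Repeated squaring: 940^2≡49, 940^4≡507, 940^8≡412, 940^16≡231, 940^32≡329, 940^64≡283, 940^128≡541 (mod 947).
940^237 = 940^(128+64+32+8+4+1) ≡ 860 (mod 947).
Check: 860² = 739600 ≡ 940 (mod 947). The two roots are 87 and 860.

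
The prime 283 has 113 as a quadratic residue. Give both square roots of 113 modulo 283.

135, 148

Since 283 ≡ 3 (mod 4), a square root of 113 is 113^((283+1)/4) = 113^71 mod 283.
Repeated squaring: 113^2≡34, 113^4≡24, 113^8≡10, 113^16≡100, 113^32≡95, 113^64≡252 (mod 283).
113^71 = 113^(64+4+2+1) ≡ 135 (mod 283).
Check: 135² = 18225 ≡ 113 (mod 283). The two roots are 135 and 148.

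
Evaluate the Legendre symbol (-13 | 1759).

-1

First reduce: -13 ≡ 1746 (mod 1759).
Pull out 2: since 1759 ≡ 7 (mod 8), (2/1759) = +1.
Reciprocity: 873 ≡ 1 and 1759 ≡ 3 (mod 4), so (873/1759) = +(1759/873).
Reduce top mod 873: now compute (13/873).
Reciprocity: 13 ≡ 1 and 873 ≡ 1 (mod 4), so (13/873) = +(873/13).
Reduce top mod 13: now compute (2/13).
Pull out 2: since 13 ≡ 5 (mod 8), (2/13) = -1.
Reached (1/13) = 1. Collecting the sign flips along the way, the symbol is -1.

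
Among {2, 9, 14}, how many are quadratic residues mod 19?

1

(2/19) = -1 → non-residue.
(9/19) = +1 → QR.
(14/19) = -1 → non-residue.
Total quadratic residues among the 3: 1.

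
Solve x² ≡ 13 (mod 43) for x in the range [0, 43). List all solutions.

Since 43 ≡ 3 (mod 4), a square root of 13 is 13^((43+1)/4) = 13^11 mod 43.
Repeated squaring: 13^2≡40, 13^4≡9, 13^8≡38 (mod 43).
13^11 = 13^(8+2+1) ≡ 23 (mod 43).
Check: 23² = 529 ≡ 13 (mod 43). The two roots are 20 and 23.

20, 23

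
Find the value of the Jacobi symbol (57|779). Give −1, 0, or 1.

Reciprocity: 57 ≡ 1 and 779 ≡ 3 (mod 4), so (57/779) = +(779/57).
Reduce top mod 57: now compute (38/57).
Pull out 2: since 57 ≡ 1 (mod 8), (2/57) = +1.
Reciprocity: 19 ≡ 3 and 57 ≡ 1 (mod 4), so (19/57) = +(57/19).
Reduce top mod 19: now compute (0/19).
Top reduces to 0: gcd > 1, so the symbol is 0.

0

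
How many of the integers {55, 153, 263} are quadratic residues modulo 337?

2

(55/337) = +1 → QR.
(153/337) = -1 → non-residue.
(263/337) = +1 → QR.
Total quadratic residues among the 3: 2.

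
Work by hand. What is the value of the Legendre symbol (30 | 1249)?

Pull out 2: since 1249 ≡ 1 (mod 8), (2/1249) = +1.
Reciprocity: 15 ≡ 3 and 1249 ≡ 1 (mod 4), so (15/1249) = +(1249/15).
Reduce top mod 15: now compute (4/15).
Pull out 2^2: since 15 ≡ 7 (mod 8), (2/15) = +1, so (2/15)^2 = +1.
Reached (1/15) = 1. Collecting the sign flips along the way, the symbol is +1.

1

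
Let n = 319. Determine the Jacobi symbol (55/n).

Reciprocity: 55 ≡ 3 and 319 ≡ 3 (mod 4), so (55/319) = −(319/55).
Reduce top mod 55: now compute (44/55).
Pull out 2^2: since 55 ≡ 7 (mod 8), (2/55) = +1, so (2/55)^2 = +1.
Reciprocity: 11 ≡ 3 and 55 ≡ 3 (mod 4), so (11/55) = −(55/11).
Reduce top mod 11: now compute (0/11).
Top reduces to 0: gcd > 1, so the symbol is 0.

0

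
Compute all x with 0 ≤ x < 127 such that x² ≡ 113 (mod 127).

42, 85

Since 127 ≡ 3 (mod 4), a square root of 113 is 113^((127+1)/4) = 113^32 mod 127.
Repeated squaring: 113^2≡69, 113^4≡62, 113^8≡34, 113^16≡13, 113^32≡42 (mod 127).
113^32 = 113^(32) ≡ 42 (mod 127).
Check: 42² = 1764 ≡ 113 (mod 127). The two roots are 42 and 85.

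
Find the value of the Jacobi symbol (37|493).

Reciprocity: 37 ≡ 1 and 493 ≡ 1 (mod 4), so (37/493) = +(493/37).
Reduce top mod 37: now compute (12/37).
Pull out 2^2: since 37 ≡ 5 (mod 8), (2/37) = -1, so (2/37)^2 = +1.
Reciprocity: 3 ≡ 3 and 37 ≡ 1 (mod 4), so (3/37) = +(37/3).
Reduce top mod 3: now compute (1/3).
Reached (1/3) = 1. Collecting the sign flips along the way, the symbol is +1.

1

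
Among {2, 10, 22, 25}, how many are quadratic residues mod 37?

2

(2/37) = -1 → non-residue.
(10/37) = +1 → QR.
(22/37) = -1 → non-residue.
(25/37) = +1 → QR.
Total quadratic residues among the 4: 2.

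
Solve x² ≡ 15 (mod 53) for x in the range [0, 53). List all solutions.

11, 42

53 ≡ 1 (mod 4), so we find a root by search.
Trying successive values, 11² = 121 ≡ 15 (mod 53). The other root is 53 − 11 = 42.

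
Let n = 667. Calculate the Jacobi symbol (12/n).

-1

Pull out 2^2: since 667 ≡ 3 (mod 8), (2/667) = -1, so (2/667)^2 = +1.
Reciprocity: 3 ≡ 3 and 667 ≡ 3 (mod 4), so (3/667) = −(667/3).
Reduce top mod 3: now compute (1/3).
Reached (1/3) = 1. Collecting the sign flips along the way, the symbol is -1.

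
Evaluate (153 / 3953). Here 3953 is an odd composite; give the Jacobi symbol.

Reciprocity: 153 ≡ 1 and 3953 ≡ 1 (mod 4), so (153/3953) = +(3953/153).
Reduce top mod 153: now compute (128/153).
Pull out 2^7: since 153 ≡ 1 (mod 8), (2/153) = +1, so (2/153)^7 = +1.
Reached (1/153) = 1. Collecting the sign flips along the way, the symbol is +1.

1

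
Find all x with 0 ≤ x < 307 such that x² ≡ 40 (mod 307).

Since 307 ≡ 3 (mod 4), a square root of 40 is 40^((307+1)/4) = 40^77 mod 307.
Repeated squaring: 40^2≡65, 40^4≡234, 40^8≡110, 40^16≡127, 40^32≡165, 40^64≡209 (mod 307).
40^77 = 40^(64+8+4+1) ≡ 276 (mod 307).
Check: 276² = 76176 ≡ 40 (mod 307). The two roots are 31 and 276.

31, 276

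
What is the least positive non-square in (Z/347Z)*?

(2/347) = −1, so 2 is the smallest positive non-residue mod 347.

2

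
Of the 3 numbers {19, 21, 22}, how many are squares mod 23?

0

(19/23) = -1 → non-residue.
(21/23) = -1 → non-residue.
(22/23) = -1 → non-residue.
Total quadratic residues among the 3: 0.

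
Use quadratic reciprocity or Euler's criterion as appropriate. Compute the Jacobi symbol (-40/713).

-1

First reduce: -40 ≡ 673 (mod 713).
Reciprocity: 673 ≡ 1 and 713 ≡ 1 (mod 4), so (673/713) = +(713/673).
Reduce top mod 673: now compute (40/673).
Pull out 2^3: since 673 ≡ 1 (mod 8), (2/673) = +1, so (2/673)^3 = +1.
Reciprocity: 5 ≡ 1 and 673 ≡ 1 (mod 4), so (5/673) = +(673/5).
Reduce top mod 5: now compute (3/5).
Reciprocity: 3 ≡ 3 and 5 ≡ 1 (mod 4), so (3/5) = +(5/3).
Reduce top mod 3: now compute (2/3).
Pull out 2: since 3 ≡ 3 (mod 8), (2/3) = -1.
Reached (1/3) = 1. Collecting the sign flips along the way, the symbol is -1.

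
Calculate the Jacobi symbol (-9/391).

First reduce: -9 ≡ 382 (mod 391).
Pull out 2: since 391 ≡ 7 (mod 8), (2/391) = +1.
Reciprocity: 191 ≡ 3 and 391 ≡ 3 (mod 4), so (191/391) = −(391/191).
Reduce top mod 191: now compute (9/191).
Reciprocity: 9 ≡ 1 and 191 ≡ 3 (mod 4), so (9/191) = +(191/9).
Reduce top mod 9: now compute (2/9).
Pull out 2: since 9 ≡ 1 (mod 8), (2/9) = +1.
Reached (1/9) = 1. Collecting the sign flips along the way, the symbol is -1.

-1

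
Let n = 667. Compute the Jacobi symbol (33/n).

Reciprocity: 33 ≡ 1 and 667 ≡ 3 (mod 4), so (33/667) = +(667/33).
Reduce top mod 33: now compute (7/33).
Reciprocity: 7 ≡ 3 and 33 ≡ 1 (mod 4), so (7/33) = +(33/7).
Reduce top mod 7: now compute (5/7).
Reciprocity: 5 ≡ 1 and 7 ≡ 3 (mod 4), so (5/7) = +(7/5).
Reduce top mod 5: now compute (2/5).
Pull out 2: since 5 ≡ 5 (mod 8), (2/5) = -1.
Reached (1/5) = 1. Collecting the sign flips along the way, the symbol is -1.

-1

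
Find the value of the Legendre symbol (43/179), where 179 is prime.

1

Reciprocity: 43 ≡ 3 and 179 ≡ 3 (mod 4), so (43/179) = −(179/43).
Reduce top mod 43: now compute (7/43).
Reciprocity: 7 ≡ 3 and 43 ≡ 3 (mod 4), so (7/43) = −(43/7).
Reduce top mod 7: now compute (1/7).
Reached (1/7) = 1. Collecting the sign flips along the way, the symbol is +1.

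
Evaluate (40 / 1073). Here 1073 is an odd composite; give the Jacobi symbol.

Pull out 2^3: since 1073 ≡ 1 (mod 8), (2/1073) = +1, so (2/1073)^3 = +1.
Reciprocity: 5 ≡ 1 and 1073 ≡ 1 (mod 4), so (5/1073) = +(1073/5).
Reduce top mod 5: now compute (3/5).
Reciprocity: 3 ≡ 3 and 5 ≡ 1 (mod 4), so (3/5) = +(5/3).
Reduce top mod 3: now compute (2/3).
Pull out 2: since 3 ≡ 3 (mod 8), (2/3) = -1.
Reached (1/3) = 1. Collecting the sign flips along the way, the symbol is -1.

-1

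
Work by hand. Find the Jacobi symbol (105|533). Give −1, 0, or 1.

Reciprocity: 105 ≡ 1 and 533 ≡ 1 (mod 4), so (105/533) = +(533/105).
Reduce top mod 105: now compute (8/105).
Pull out 2^3: since 105 ≡ 1 (mod 8), (2/105) = +1, so (2/105)^3 = +1.
Reached (1/105) = 1. Collecting the sign flips along the way, the symbol is +1.

1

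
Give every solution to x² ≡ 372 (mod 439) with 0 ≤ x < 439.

86, 353

Since 439 ≡ 3 (mod 4), a square root of 372 is 372^((439+1)/4) = 372^110 mod 439.
Repeated squaring: 372^2≡99, 372^4≡143, 372^8≡255, 372^16≡53, 372^32≡175, 372^64≡334 (mod 439).
372^110 = 372^(64+32+8+4+2) ≡ 353 (mod 439).
Check: 353² = 124609 ≡ 372 (mod 439). The two roots are 86 and 353.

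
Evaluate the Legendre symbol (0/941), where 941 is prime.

0

Top reduces to 0: gcd > 1, so the symbol is 0.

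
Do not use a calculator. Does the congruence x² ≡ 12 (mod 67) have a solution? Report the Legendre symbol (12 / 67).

-1

Euler's criterion: (12/67) ≡ 12^33 (mod 67).
12^2 ≡ 10 (mod 67)
12^4 ≡ 33 (mod 67)
12^8 ≡ 17 (mod 67)
12^16 ≡ 21 (mod 67)
12^32 ≡ 39 (mod 67)
12^33 = 12^(32+1) ≡ 66 (mod 67).
Result is 66 ≡ −1, so (12/67) = −1.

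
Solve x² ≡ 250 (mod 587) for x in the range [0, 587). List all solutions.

Since 587 ≡ 3 (mod 4), a square root of 250 is 250^((587+1)/4) = 250^147 mod 587.
Repeated squaring: 250^2≡278, 250^4≡387, 250^8≡84, 250^16≡12, 250^32≡144, 250^64≡191, 250^128≡87 (mod 587).
250^147 = 250^(128+16+2+1) ≡ 104 (mod 587).
Check: 104² = 10816 ≡ 250 (mod 587). The two roots are 104 and 483.

104, 483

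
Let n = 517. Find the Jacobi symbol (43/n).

Reciprocity: 43 ≡ 3 and 517 ≡ 1 (mod 4), so (43/517) = +(517/43).
Reduce top mod 43: now compute (1/43).
Reached (1/43) = 1. Collecting the sign flips along the way, the symbol is +1.

1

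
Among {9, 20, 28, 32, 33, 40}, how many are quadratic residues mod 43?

(9/43) = +1 → QR.
(20/43) = -1 → non-residue.
(28/43) = -1 → non-residue.
(32/43) = -1 → non-residue.
(33/43) = -1 → non-residue.
(40/43) = +1 → QR.
Total quadratic residues among the 6: 2.

2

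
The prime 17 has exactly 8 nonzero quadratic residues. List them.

Square k = 1,…,8 (k and 17−k give the same square):
1²=1, 2²=4, 3²=9, 4²=16, 5²≡8, 6²≡2, 7²≡15, 8²≡13 (mod 17).
So the quadratic residues mod 17 are {1, 2, 4, 8, 9, 13, 15, 16}.

1,2,4,8,9,13,15,16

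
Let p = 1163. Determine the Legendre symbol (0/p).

Top reduces to 0: gcd > 1, so the symbol is 0.

0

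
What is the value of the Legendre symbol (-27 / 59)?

Euler's criterion: (-27/59) ≡ 32^29 (mod 59).
32^2 ≡ 21 (mod 59)
32^4 ≡ 28 (mod 59)
32^8 ≡ 17 (mod 59)
32^16 ≡ 53 (mod 59)
32^29 = 32^(16+8+4+1) ≡ 58 (mod 59).
Result is 58 ≡ −1, so (-27/59) = −1.

-1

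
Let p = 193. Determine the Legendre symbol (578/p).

Euler's criterion: (578/193) ≡ 192^96 (mod 193).
192^2 ≡ 1 (mod 193)
192^4 ≡ 1 (mod 193)
192^8 ≡ 1 (mod 193)
192^16 ≡ 1 (mod 193)
192^32 ≡ 1 (mod 193)
192^64 ≡ 1 (mod 193)
192^96 = 192^(64+32) ≡ 1 (mod 193).
Result is 1, so (578/193) = 1.

1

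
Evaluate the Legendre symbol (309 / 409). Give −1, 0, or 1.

Euler's criterion: (309/409) ≡ 309^204 (mod 409).
309^2 ≡ 184 (mod 409)
309^4 ≡ 318 (mod 409)
309^8 ≡ 101 (mod 409)
309^16 ≡ 385 (mod 409)
309^32 ≡ 167 (mod 409)
309^64 ≡ 77 (mod 409)
309^128 ≡ 203 (mod 409)
309^204 = 309^(128+64+8+4) ≡ 1 (mod 409).
Result is 1, so (309/409) = 1.

1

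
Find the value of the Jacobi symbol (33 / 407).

0

Reciprocity: 33 ≡ 1 and 407 ≡ 3 (mod 4), so (33/407) = +(407/33).
Reduce top mod 33: now compute (11/33).
Reciprocity: 11 ≡ 3 and 33 ≡ 1 (mod 4), so (11/33) = +(33/11).
Reduce top mod 11: now compute (0/11).
Top reduces to 0: gcd > 1, so the symbol is 0.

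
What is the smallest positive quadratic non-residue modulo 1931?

2

(2/1931) = −1, so 2 is the smallest positive non-residue mod 1931.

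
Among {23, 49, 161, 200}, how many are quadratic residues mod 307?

1

(23/307) = -1 → non-residue.
(49/307) = +1 → QR.
(161/307) = -1 → non-residue.
(200/307) = -1 → non-residue.
Total quadratic residues among the 4: 1.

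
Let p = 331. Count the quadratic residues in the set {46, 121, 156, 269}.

(46/331) = +1 → QR.
(121/331) = +1 → QR.
(156/331) = +1 → QR.
(269/331) = +1 → QR.
Total quadratic residues among the 4: 4.

4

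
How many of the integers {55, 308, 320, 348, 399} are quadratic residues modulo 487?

(55/487) = +1 → QR.
(308/487) = +1 → QR.
(320/487) = -1 → non-residue.
(348/487) = -1 → non-residue.
(399/487) = +1 → QR.
Total quadratic residues among the 5: 3.

3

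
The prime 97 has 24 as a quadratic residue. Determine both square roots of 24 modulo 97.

11, 86

97 ≡ 1 (mod 4), so we find a root by search.
Trying successive values, 11² = 121 ≡ 24 (mod 97). The other root is 97 − 11 = 86.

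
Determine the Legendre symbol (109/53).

-1

First reduce: 109 ≡ 3 (mod 53).
Reciprocity: 3 ≡ 3 and 53 ≡ 1 (mod 4), so (3/53) = +(53/3).
Reduce top mod 3: now compute (2/3).
Pull out 2: since 3 ≡ 3 (mod 8), (2/3) = -1.
Reached (1/3) = 1. Collecting the sign flips along the way, the symbol is -1.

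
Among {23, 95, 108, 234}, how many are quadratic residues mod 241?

1

(23/241) = -1 → non-residue.
(95/241) = -1 → non-residue.
(108/241) = +1 → QR.
(234/241) = -1 → non-residue.
Total quadratic residues among the 4: 1.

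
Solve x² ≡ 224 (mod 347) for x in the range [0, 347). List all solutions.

Since 347 ≡ 3 (mod 4), a square root of 224 is 224^((347+1)/4) = 224^87 mod 347.
Repeated squaring: 224^2≡208, 224^4≡236, 224^8≡176, 224^16≡93, 224^32≡321, 224^64≡329 (mod 347).
224^87 = 224^(64+16+4+2+1) ≡ 271 (mod 347).
Check: 271² = 73441 ≡ 224 (mod 347). The two roots are 76 and 271.

76, 271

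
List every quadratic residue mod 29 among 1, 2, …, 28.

1,4,5,6,7,9,13,16,20,22,23,24,25,28

Square k = 1,…,14 (k and 29−k give the same square):
1²=1, 2²=4, 3²=9, 4²=16, 5²=25, 6²≡7, 7²≡20, 8²≡6, 9²≡23, 10²≡13, 11²≡5, 12²≡28, 13²≡24, 14²≡22 (mod 29).
So the quadratic residues mod 29 are {1, 4, 5, 6, 7, 9, 13, 16, 20, 22, 23, 24, 25, 28}.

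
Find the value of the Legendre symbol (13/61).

1

Reciprocity: 13 ≡ 1 and 61 ≡ 1 (mod 4), so (13/61) = +(61/13).
Reduce top mod 13: now compute (9/13).
Reciprocity: 9 ≡ 1 and 13 ≡ 1 (mod 4), so (9/13) = +(13/9).
Reduce top mod 9: now compute (4/9).
Pull out 2^2: since 9 ≡ 1 (mod 8), (2/9) = +1, so (2/9)^2 = +1.
Reached (1/9) = 1. Collecting the sign flips along the way, the symbol is +1.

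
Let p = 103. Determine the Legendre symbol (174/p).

-1

First reduce: 174 ≡ 71 (mod 103).
Reciprocity: 71 ≡ 3 and 103 ≡ 3 (mod 4), so (71/103) = −(103/71).
Reduce top mod 71: now compute (32/71).
Pull out 2^5: since 71 ≡ 7 (mod 8), (2/71) = +1, so (2/71)^5 = +1.
Reached (1/71) = 1. Collecting the sign flips along the way, the symbol is -1.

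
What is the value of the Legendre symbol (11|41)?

Euler's criterion: (11/41) ≡ 11^20 (mod 41).
11^2 ≡ 39 (mod 41)
11^4 ≡ 4 (mod 41)
11^8 ≡ 16 (mod 41)
11^16 ≡ 10 (mod 41)
11^20 = 11^(16+4) ≡ 40 (mod 41).
Result is 40 ≡ −1, so (11/41) = −1.

-1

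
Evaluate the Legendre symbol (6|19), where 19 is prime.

Pull out 2: since 19 ≡ 3 (mod 8), (2/19) = -1.
Reciprocity: 3 ≡ 3 and 19 ≡ 3 (mod 4), so (3/19) = −(19/3).
Reduce top mod 3: now compute (1/3).
Reached (1/3) = 1. Collecting the sign flips along the way, the symbol is +1.

1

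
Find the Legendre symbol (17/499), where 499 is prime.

-1

Euler's criterion: (17/499) ≡ 17^249 (mod 499).
17^2 ≡ 289 (mod 499)
17^4 ≡ 188 (mod 499)
17^8 ≡ 414 (mod 499)
17^16 ≡ 239 (mod 499)
17^32 ≡ 235 (mod 499)
17^64 ≡ 335 (mod 499)
17^128 ≡ 449 (mod 499)
17^249 = 17^(128+64+32+16+8+1) ≡ 498 (mod 499).
Result is 498 ≡ −1, so (17/499) = −1.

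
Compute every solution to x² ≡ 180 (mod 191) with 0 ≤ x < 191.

84, 107

Since 191 ≡ 3 (mod 4), a square root of 180 is 180^((191+1)/4) = 180^48 mod 191.
Repeated squaring: 180^2≡121, 180^4≡125, 180^8≡154, 180^16≡32, 180^32≡69 (mod 191).
180^48 = 180^(32+16) ≡ 107 (mod 191).
Check: 107² = 11449 ≡ 180 (mod 191). The two roots are 84 and 107.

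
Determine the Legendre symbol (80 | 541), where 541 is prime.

1

Pull out 2^4: since 541 ≡ 5 (mod 8), (2/541) = -1, so (2/541)^4 = +1.
Reciprocity: 5 ≡ 1 and 541 ≡ 1 (mod 4), so (5/541) = +(541/5).
Reduce top mod 5: now compute (1/5).
Reached (1/5) = 1. Collecting the sign flips along the way, the symbol is +1.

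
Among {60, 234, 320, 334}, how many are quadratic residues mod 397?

1

(60/397) = -1 → non-residue.
(234/397) = +1 → QR.
(320/397) = -1 → non-residue.
(334/397) = -1 → non-residue.
Total quadratic residues among the 4: 1.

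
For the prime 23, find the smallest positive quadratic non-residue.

(2/23) = +1, so 2 is a residue.
(3/23) = +1, so 3 is a residue.
(4/23) = +1, so 4 is a residue.
(5/23) = −1, so 5 is the smallest positive non-residue mod 23.

5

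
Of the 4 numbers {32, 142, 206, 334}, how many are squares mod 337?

3

(32/337) = +1 → QR.
(142/337) = -1 → non-residue.
(206/337) = +1 → QR.
(334/337) = +1 → QR.
Total quadratic residues among the 4: 3.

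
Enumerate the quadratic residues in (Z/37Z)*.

Square k = 1,…,18 (k and 37−k give the same square):
1²=1, 2²=4, 3²=9, 4²=16, 5²=25, 6²=36, 7²≡12, 8²≡27, 9²≡7, 10²≡26, 11²≡10, 12²≡33, 13²≡21, 14²≡11, 15²≡3, 16²≡34, 17²≡30, 18²≡28 (mod 37).
So the quadratic residues mod 37 are {1, 3, 4, 7, 9, 10, 11, 12, 16, 21, 25, 26, 27, 28, 30, 33, 34, 36}.

1 3 4 7 9 10 11 12 16 21 25 26 27 28 30 33 34 36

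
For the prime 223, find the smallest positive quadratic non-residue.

(2/223) = +1, so 2 is a residue.
(3/223) = −1, so 3 is the smallest positive non-residue mod 223.

3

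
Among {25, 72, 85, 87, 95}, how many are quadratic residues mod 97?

4

(25/97) = +1 → QR.
(72/97) = +1 → QR.
(85/97) = +1 → QR.
(87/97) = -1 → non-residue.
(95/97) = +1 → QR.
Total quadratic residues among the 5: 4.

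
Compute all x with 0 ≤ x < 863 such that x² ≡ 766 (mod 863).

199, 664

Since 863 ≡ 3 (mod 4), a square root of 766 is 766^((863+1)/4) = 766^216 mod 863.
Repeated squaring: 766^2≡779, 766^4≡152, 766^8≡666, 766^16≡837, 766^32≡676, 766^64≡449, 766^128≡522 (mod 863).
766^216 = 766^(128+64+16+8) ≡ 199 (mod 863).
Check: 199² = 39601 ≡ 766 (mod 863). The two roots are 199 and 664.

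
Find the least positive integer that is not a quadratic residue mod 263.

(2/263) = +1, so 2 is a residue.
(3/263) = +1, so 3 is a residue.
(4/263) = +1, so 4 is a residue.
(5/263) = −1, so 5 is the smallest positive non-residue mod 263.

5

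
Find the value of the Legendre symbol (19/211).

1

Euler's criterion: (19/211) ≡ 19^105 (mod 211).
19^2 ≡ 150 (mod 211)
19^4 ≡ 134 (mod 211)
19^8 ≡ 21 (mod 211)
19^16 ≡ 19 (mod 211)
19^32 ≡ 150 (mod 211)
19^64 ≡ 134 (mod 211)
19^105 = 19^(64+32+8+1) ≡ 1 (mod 211).
Result is 1, so (19/211) = 1.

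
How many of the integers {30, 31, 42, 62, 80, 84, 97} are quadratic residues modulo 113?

(30/113) = +1 → QR.
(31/113) = +1 → QR.
(42/113) = -1 → non-residue.
(62/113) = +1 → QR.
(80/113) = -1 → non-residue.
(84/113) = -1 → non-residue.
(97/113) = +1 → QR.
Total quadratic residues among the 7: 4.

4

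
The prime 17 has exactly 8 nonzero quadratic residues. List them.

Square k = 1,…,8 (k and 17−k give the same square):
1²=1, 2²=4, 3²=9, 4²=16, 5²≡8, 6²≡2, 7²≡15, 8²≡13 (mod 17).
So the quadratic residues mod 17 are {1, 2, 4, 8, 9, 13, 15, 16}.

1, 2, 4, 8, 9, 13, 15, 16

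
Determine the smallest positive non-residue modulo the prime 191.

(2/191) = +1, so 2 is a residue.
(3/191) = +1, so 3 is a residue.
(4/191) = +1, so 4 is a residue.
(5/191) = +1, so 5 is a residue.
(6/191) = +1, so 6 is a residue.
(7/191) = −1, so 7 is the smallest positive non-residue mod 191.

7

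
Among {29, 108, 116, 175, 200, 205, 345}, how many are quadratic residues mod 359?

(29/359) = -1 → non-residue.
(108/359) = +1 → QR.
(116/359) = -1 → non-residue.
(175/359) = -1 → non-residue.
(200/359) = +1 → QR.
(205/359) = +1 → QR.
(345/359) = +1 → QR.
Total quadratic residues among the 7: 4.

4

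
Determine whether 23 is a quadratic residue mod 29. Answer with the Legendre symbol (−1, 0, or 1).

Reciprocity: 23 ≡ 3 and 29 ≡ 1 (mod 4), so (23/29) = +(29/23).
Reduce top mod 23: now compute (6/23).
Pull out 2: since 23 ≡ 7 (mod 8), (2/23) = +1.
Reciprocity: 3 ≡ 3 and 23 ≡ 3 (mod 4), so (3/23) = −(23/3).
Reduce top mod 3: now compute (2/3).
Pull out 2: since 3 ≡ 3 (mod 8), (2/3) = -1.
Reached (1/3) = 1. Collecting the sign flips along the way, the symbol is +1.

1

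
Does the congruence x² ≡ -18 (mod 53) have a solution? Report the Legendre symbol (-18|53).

-1

First reduce: -18 ≡ 35 (mod 53).
Reciprocity: 35 ≡ 3 and 53 ≡ 1 (mod 4), so (35/53) = +(53/35).
Reduce top mod 35: now compute (18/35).
Pull out 2: since 35 ≡ 3 (mod 8), (2/35) = -1.
Reciprocity: 9 ≡ 1 and 35 ≡ 3 (mod 4), so (9/35) = +(35/9).
Reduce top mod 9: now compute (8/9).
Pull out 2^3: since 9 ≡ 1 (mod 8), (2/9) = +1, so (2/9)^3 = +1.
Reached (1/9) = 1. Collecting the sign flips along the way, the symbol is -1.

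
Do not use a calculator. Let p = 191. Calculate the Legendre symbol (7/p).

-1

Reciprocity: 7 ≡ 3 and 191 ≡ 3 (mod 4), so (7/191) = −(191/7).
Reduce top mod 7: now compute (2/7).
Pull out 2: since 7 ≡ 7 (mod 8), (2/7) = +1.
Reached (1/7) = 1. Collecting the sign flips along the way, the symbol is -1.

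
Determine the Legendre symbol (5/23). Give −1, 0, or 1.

-1

Euler's criterion: (5/23) ≡ 5^11 (mod 23).
5^2 ≡ 2 (mod 23)
5^4 ≡ 4 (mod 23)
5^8 ≡ 16 (mod 23)
5^11 = 5^(8+2+1) ≡ 22 (mod 23).
Result is 22 ≡ −1, so (5/23) = −1.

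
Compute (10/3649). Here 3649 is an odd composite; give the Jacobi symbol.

Pull out 2: since 3649 ≡ 1 (mod 8), (2/3649) = +1.
Reciprocity: 5 ≡ 1 and 3649 ≡ 1 (mod 4), so (5/3649) = +(3649/5).
Reduce top mod 5: now compute (4/5).
Pull out 2^2: since 5 ≡ 5 (mod 8), (2/5) = -1, so (2/5)^2 = +1.
Reached (1/5) = 1. Collecting the sign flips along the way, the symbol is +1.

1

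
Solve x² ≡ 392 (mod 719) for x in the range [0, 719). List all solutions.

Since 719 ≡ 3 (mod 4), a square root of 392 is 392^((719+1)/4) = 392^180 mod 719.
Repeated squaring: 392^2≡517, 392^4≡540, 392^8≡405, 392^16≡93, 392^32≡21, 392^64≡441, 392^128≡351 (mod 719).
392^180 = 392^(128+32+16+4) ≡ 222 (mod 719).
Check: 222² = 49284 ≡ 392 (mod 719). The two roots are 222 and 497.

222, 497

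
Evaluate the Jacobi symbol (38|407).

Pull out 2: since 407 ≡ 7 (mod 8), (2/407) = +1.
Reciprocity: 19 ≡ 3 and 407 ≡ 3 (mod 4), so (19/407) = −(407/19).
Reduce top mod 19: now compute (8/19).
Pull out 2^3: since 19 ≡ 3 (mod 8), (2/19) = -1, so (2/19)^3 = -1.
Reached (1/19) = 1. Collecting the sign flips along the way, the symbol is +1.

1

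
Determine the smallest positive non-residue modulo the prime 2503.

(2/2503) = +1, so 2 is a residue.
(3/2503) = −1, so 3 is the smallest positive non-residue mod 2503.

3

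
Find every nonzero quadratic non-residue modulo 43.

Square k = 1,…,21 (k and 43−k give the same square):
1²=1, 2²=4, 3²=9, 4²=16, 5²=25, 6²=36, 7²≡6, 8²≡21, 9²≡38, 10²≡14, 11²≡35, 12²≡15, 13²≡40, 14²≡24, 15²≡10, 16²≡41, 17²≡31, 18²≡23, 19²≡17, 20²≡13, 21²≡11 (mod 43).
The residues are {1, 4, 6, 9, 10, 11, 13, 14, 15, 16, 17, 21, 23, 24, 25, 31, 35, 36, 38, 40, 41}; the non-residues are the remaining 21 nonzero classes.

2 3 5 7 8 12 18 19 20 22 26 27 28 29 30 32 33 34 37 39 42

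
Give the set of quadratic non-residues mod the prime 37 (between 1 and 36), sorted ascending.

2 5 6 8 13 14 15 17 18 19 20 22 23 24 29 31 32 35

Square k = 1,…,18 (k and 37−k give the same square):
1²=1, 2²=4, 3²=9, 4²=16, 5²=25, 6²=36, 7²≡12, 8²≡27, 9²≡7, 10²≡26, 11²≡10, 12²≡33, 13²≡21, 14²≡11, 15²≡3, 16²≡34, 17²≡30, 18²≡28 (mod 37).
The residues are {1, 3, 4, 7, 9, 10, 11, 12, 16, 21, 25, 26, 27, 28, 30, 33, 34, 36}; the non-residues are the remaining 18 nonzero classes.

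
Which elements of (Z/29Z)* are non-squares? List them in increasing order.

Square k = 1,…,14 (k and 29−k give the same square):
1²=1, 2²=4, 3²=9, 4²=16, 5²=25, 6²≡7, 7²≡20, 8²≡6, 9²≡23, 10²≡13, 11²≡5, 12²≡28, 13²≡24, 14²≡22 (mod 29).
The residues are {1, 4, 5, 6, 7, 9, 13, 16, 20, 22, 23, 24, 25, 28}; the non-residues are the remaining 14 nonzero classes.

2,3,8,10,11,12,14,15,17,18,19,21,26,27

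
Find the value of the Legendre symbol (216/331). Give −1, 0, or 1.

1

Pull out 2^3: since 331 ≡ 3 (mod 8), (2/331) = -1, so (2/331)^3 = -1.
Reciprocity: 27 ≡ 3 and 331 ≡ 3 (mod 4), so (27/331) = −(331/27).
Reduce top mod 27: now compute (7/27).
Reciprocity: 7 ≡ 3 and 27 ≡ 3 (mod 4), so (7/27) = −(27/7).
Reduce top mod 7: now compute (6/7).
Pull out 2: since 7 ≡ 7 (mod 8), (2/7) = +1.
Reciprocity: 3 ≡ 3 and 7 ≡ 3 (mod 4), so (3/7) = −(7/3).
Reduce top mod 3: now compute (1/3).
Reached (1/3) = 1. Collecting the sign flips along the way, the symbol is +1.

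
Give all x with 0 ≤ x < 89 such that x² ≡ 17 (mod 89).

89 ≡ 1 (mod 4), so we find a root by search.
Trying successive values, 27² = 729 ≡ 17 (mod 89). The other root is 89 − 27 = 62.

27, 62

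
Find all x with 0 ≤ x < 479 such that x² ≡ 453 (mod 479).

Since 479 ≡ 3 (mod 4), a square root of 453 is 453^((479+1)/4) = 453^120 mod 479.
Repeated squaring: 453^2≡197, 453^4≡10, 453^8≡100, 453^16≡420, 453^32≡128, 453^64≡98 (mod 479).
453^120 = 453^(64+32+16+8) ≡ 211 (mod 479).
Check: 211² = 44521 ≡ 453 (mod 479). The two roots are 211 and 268.

211, 268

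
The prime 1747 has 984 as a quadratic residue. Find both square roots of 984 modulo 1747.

Since 1747 ≡ 3 (mod 4), a square root of 984 is 984^((1747+1)/4) = 984^437 mod 1747.
Repeated squaring: 984^2≡418, 984^4≡24, 984^8≡576, 984^16≡1593, 984^32≡1005, 984^64≡259, 984^128≡695, 984^256≡853 (mod 1747).
984^437 = 984^(256+128+32+16+4+1) ≡ 586 (mod 1747).
Check: 586² = 343396 ≡ 984 (mod 1747). The two roots are 586 and 1161.

586, 1161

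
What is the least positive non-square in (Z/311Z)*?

11

(2/311) = +1, so 2 is a residue.
(3/311) = +1, so 3 is a residue.
(4/311) = +1, so 4 is a residue.
(5/311) = +1, so 5 is a residue.
(6/311) = +1, so 6 is a residue.
(7/311) = +1, so 7 is a residue.
(8/311) = +1, so 8 is a residue.
(9/311) = +1, so 9 is a residue.
(10/311) = +1, so 10 is a residue.
(11/311) = −1, so 11 is the smallest positive non-residue mod 311.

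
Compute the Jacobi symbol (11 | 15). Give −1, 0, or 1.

Reciprocity: 11 ≡ 3 and 15 ≡ 3 (mod 4), so (11/15) = −(15/11).
Reduce top mod 11: now compute (4/11).
Pull out 2^2: since 11 ≡ 3 (mod 8), (2/11) = -1, so (2/11)^2 = +1.
Reached (1/11) = 1. Collecting the sign flips along the way, the symbol is -1.

-1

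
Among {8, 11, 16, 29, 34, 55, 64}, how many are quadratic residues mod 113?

4

(8/113) = +1 → QR.
(11/113) = +1 → QR.
(16/113) = +1 → QR.
(29/113) = -1 → non-residue.
(34/113) = -1 → non-residue.
(55/113) = -1 → non-residue.
(64/113) = +1 → QR.
Total quadratic residues among the 7: 4.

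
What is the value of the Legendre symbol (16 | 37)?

Euler's criterion: (16/37) ≡ 16^18 (mod 37).
16^2 ≡ 34 (mod 37)
16^4 ≡ 9 (mod 37)
16^8 ≡ 7 (mod 37)
16^16 ≡ 12 (mod 37)
16^18 = 16^(16+2) ≡ 1 (mod 37).
Result is 1, so (16/37) = 1.

1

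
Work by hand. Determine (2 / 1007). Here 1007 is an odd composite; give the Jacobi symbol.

Pull out 2: since 1007 ≡ 7 (mod 8), (2/1007) = +1.
Reached (1/1007) = 1. Collecting the sign flips along the way, the symbol is +1.

1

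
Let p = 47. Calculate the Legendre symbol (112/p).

First reduce: 112 ≡ 18 (mod 47).
Pull out 2: since 47 ≡ 7 (mod 8), (2/47) = +1.
Reciprocity: 9 ≡ 1 and 47 ≡ 3 (mod 4), so (9/47) = +(47/9).
Reduce top mod 9: now compute (2/9).
Pull out 2: since 9 ≡ 1 (mod 8), (2/9) = +1.
Reached (1/9) = 1. Collecting the sign flips along the way, the symbol is +1.

1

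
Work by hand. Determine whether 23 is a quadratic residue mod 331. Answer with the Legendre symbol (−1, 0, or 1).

Reciprocity: 23 ≡ 3 and 331 ≡ 3 (mod 4), so (23/331) = −(331/23).
Reduce top mod 23: now compute (9/23).
Reciprocity: 9 ≡ 1 and 23 ≡ 3 (mod 4), so (9/23) = +(23/9).
Reduce top mod 9: now compute (5/9).
Reciprocity: 5 ≡ 1 and 9 ≡ 1 (mod 4), so (5/9) = +(9/5).
Reduce top mod 5: now compute (4/5).
Pull out 2^2: since 5 ≡ 5 (mod 8), (2/5) = -1, so (2/5)^2 = +1.
Reached (1/5) = 1. Collecting the sign flips along the way, the symbol is -1.

-1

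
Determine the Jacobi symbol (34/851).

-1

Pull out 2: since 851 ≡ 3 (mod 8), (2/851) = -1.
Reciprocity: 17 ≡ 1 and 851 ≡ 3 (mod 4), so (17/851) = +(851/17).
Reduce top mod 17: now compute (1/17).
Reached (1/17) = 1. Collecting the sign flips along the way, the symbol is -1.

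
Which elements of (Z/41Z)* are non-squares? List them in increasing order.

3, 6, 7, 11, 12, 13, 14, 15, 17, 19, 22, 24, 26, 27, 28, 29, 30, 34, 35, 38

Square k = 1,…,20 (k and 41−k give the same square):
1²=1, 2²=4, 3²=9, 4²=16, 5²=25, 6²=36, 7²≡8, 8²≡23, 9²≡40, 10²≡18, 11²≡39, 12²≡21, 13²≡5, 14²≡32, 15²≡20, 16²≡10, 17²≡2, 18²≡37, 19²≡33, 20²≡31 (mod 41).
The residues are {1, 2, 4, 5, 8, 9, 10, 16, 18, 20, 21, 23, 25, 31, 32, 33, 36, 37, 39, 40}; the non-residues are the remaining 20 nonzero classes.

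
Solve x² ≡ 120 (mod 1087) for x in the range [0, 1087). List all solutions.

238, 849

Since 1087 ≡ 3 (mod 4), a square root of 120 is 120^((1087+1)/4) = 120^272 mod 1087.
Repeated squaring: 120^2≡269, 120^4≡619, 120^8≡537, 120^16≡314, 120^32≡766, 120^64≡863, 120^128≡174, 120^256≡927 (mod 1087).
120^272 = 120^(256+16) ≡ 849 (mod 1087).
Check: 849² = 720801 ≡ 120 (mod 1087). The two roots are 238 and 849.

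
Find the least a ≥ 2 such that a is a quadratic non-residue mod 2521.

11

(2/2521) = +1, so 2 is a residue.
(3/2521) = +1, so 3 is a residue.
(4/2521) = +1, so 4 is a residue.
(5/2521) = +1, so 5 is a residue.
(6/2521) = +1, so 6 is a residue.
(7/2521) = +1, so 7 is a residue.
(8/2521) = +1, so 8 is a residue.
(9/2521) = +1, so 9 is a residue.
(10/2521) = +1, so 10 is a residue.
(11/2521) = −1, so 11 is the smallest positive non-residue mod 2521.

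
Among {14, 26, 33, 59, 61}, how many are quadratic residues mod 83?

(14/83) = -1 → non-residue.
(26/83) = +1 → QR.
(33/83) = +1 → QR.
(59/83) = +1 → QR.
(61/83) = +1 → QR.
Total quadratic residues among the 5: 4.

4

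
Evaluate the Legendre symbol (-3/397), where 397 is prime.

1

First reduce: -3 ≡ 394 (mod 397).
Pull out 2: since 397 ≡ 5 (mod 8), (2/397) = -1.
Reciprocity: 197 ≡ 1 and 397 ≡ 1 (mod 4), so (197/397) = +(397/197).
Reduce top mod 197: now compute (3/197).
Reciprocity: 3 ≡ 3 and 197 ≡ 1 (mod 4), so (3/197) = +(197/3).
Reduce top mod 3: now compute (2/3).
Pull out 2: since 3 ≡ 3 (mod 8), (2/3) = -1.
Reached (1/3) = 1. Collecting the sign flips along the way, the symbol is +1.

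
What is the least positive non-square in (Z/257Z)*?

(2/257) = +1, so 2 is a residue.
(3/257) = −1, so 3 is the smallest positive non-residue mod 257.

3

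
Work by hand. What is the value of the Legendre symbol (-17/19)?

First reduce: -17 ≡ 2 (mod 19).
Pull out 2: since 19 ≡ 3 (mod 8), (2/19) = -1.
Reached (1/19) = 1. Collecting the sign flips along the way, the symbol is -1.

-1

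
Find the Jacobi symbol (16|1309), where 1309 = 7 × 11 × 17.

Pull out 2^4: since 1309 ≡ 5 (mod 8), (2/1309) = -1, so (2/1309)^4 = +1.
Reached (1/1309) = 1. Collecting the sign flips along the way, the symbol is +1.

1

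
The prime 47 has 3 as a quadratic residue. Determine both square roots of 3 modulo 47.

Since 47 ≡ 3 (mod 4), a square root of 3 is 3^((47+1)/4) = 3^12 mod 47.
Repeated squaring: 3^2≡9, 3^4≡34, 3^8≡28 (mod 47).
3^12 = 3^(8+4) ≡ 12 (mod 47).
Check: 12² = 144 ≡ 3 (mod 47). The two roots are 12 and 35.

12, 35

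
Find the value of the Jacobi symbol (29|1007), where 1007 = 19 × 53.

-1

Reciprocity: 29 ≡ 1 and 1007 ≡ 3 (mod 4), so (29/1007) = +(1007/29).
Reduce top mod 29: now compute (21/29).
Reciprocity: 21 ≡ 1 and 29 ≡ 1 (mod 4), so (21/29) = +(29/21).
Reduce top mod 21: now compute (8/21).
Pull out 2^3: since 21 ≡ 5 (mod 8), (2/21) = -1, so (2/21)^3 = -1.
Reached (1/21) = 1. Collecting the sign flips along the way, the symbol is -1.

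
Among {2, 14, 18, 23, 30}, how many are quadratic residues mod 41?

(2/41) = +1 → QR.
(14/41) = -1 → non-residue.
(18/41) = +1 → QR.
(23/41) = +1 → QR.
(30/41) = -1 → non-residue.
Total quadratic residues among the 5: 3.

3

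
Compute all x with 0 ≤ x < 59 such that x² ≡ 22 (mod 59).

9, 50

Since 59 ≡ 3 (mod 4), a square root of 22 is 22^((59+1)/4) = 22^15 mod 59.
Repeated squaring: 22^2≡12, 22^4≡26, 22^8≡27 (mod 59).
22^15 = 22^(8+4+2+1) ≡ 9 (mod 59).
Check: 9² = 81 ≡ 22 (mod 59). The two roots are 9 and 50.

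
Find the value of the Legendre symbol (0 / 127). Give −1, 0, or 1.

0

Top reduces to 0: gcd > 1, so the symbol is 0.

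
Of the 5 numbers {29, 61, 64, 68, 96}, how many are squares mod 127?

(29/127) = -1 → non-residue.
(61/127) = +1 → QR.
(64/127) = +1 → QR.
(68/127) = +1 → QR.
(96/127) = -1 → non-residue.
Total quadratic residues among the 5: 3.

3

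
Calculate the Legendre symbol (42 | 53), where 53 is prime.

Euler's criterion: (42/53) ≡ 42^26 (mod 53).
42^2 ≡ 15 (mod 53)
42^4 ≡ 13 (mod 53)
42^8 ≡ 10 (mod 53)
42^16 ≡ 47 (mod 53)
42^26 = 42^(16+8+2) ≡ 1 (mod 53).
Result is 1, so (42/53) = 1.

1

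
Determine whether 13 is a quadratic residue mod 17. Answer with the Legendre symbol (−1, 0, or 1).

Euler's criterion: (13/17) ≡ 13^8 (mod 17).
13^2 ≡ 16 (mod 17)
13^4 ≡ 1 (mod 17)
13^8 ≡ 1 (mod 17)
13^8 = 13^(8) ≡ 1 (mod 17).
Result is 1, so (13/17) = 1.

1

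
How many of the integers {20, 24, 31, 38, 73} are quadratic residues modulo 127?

3

(20/127) = -1 → non-residue.
(24/127) = -1 → non-residue.
(31/127) = +1 → QR.
(38/127) = +1 → QR.
(73/127) = +1 → QR.
Total quadratic residues among the 5: 3.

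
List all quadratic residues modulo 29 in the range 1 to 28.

Square k = 1,…,14 (k and 29−k give the same square):
1²=1, 2²=4, 3²=9, 4²=16, 5²=25, 6²≡7, 7²≡20, 8²≡6, 9²≡23, 10²≡13, 11²≡5, 12²≡28, 13²≡24, 14²≡22 (mod 29).
So the quadratic residues mod 29 are {1, 4, 5, 6, 7, 9, 13, 16, 20, 22, 23, 24, 25, 28}.

1 4 5 6 7 9 13 16 20 22 23 24 25 28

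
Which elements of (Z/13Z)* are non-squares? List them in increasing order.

Square k = 1,…,6 (k and 13−k give the same square):
1²=1, 2²=4, 3²=9, 4²≡3, 5²≡12, 6²≡10 (mod 13).
The residues are {1, 3, 4, 9, 10, 12}; the non-residues are the remaining 6 nonzero classes.

2,5,6,7,8,11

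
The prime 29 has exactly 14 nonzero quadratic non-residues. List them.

2 3 8 10 11 12 14 15 17 18 19 21 26 27

Square k = 1,…,14 (k and 29−k give the same square):
1²=1, 2²=4, 3²=9, 4²=16, 5²=25, 6²≡7, 7²≡20, 8²≡6, 9²≡23, 10²≡13, 11²≡5, 12²≡28, 13²≡24, 14²≡22 (mod 29).
The residues are {1, 4, 5, 6, 7, 9, 13, 16, 20, 22, 23, 24, 25, 28}; the non-residues are the remaining 14 nonzero classes.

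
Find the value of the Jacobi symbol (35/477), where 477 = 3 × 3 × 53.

-1

Reciprocity: 35 ≡ 3 and 477 ≡ 1 (mod 4), so (35/477) = +(477/35).
Reduce top mod 35: now compute (22/35).
Pull out 2: since 35 ≡ 3 (mod 8), (2/35) = -1.
Reciprocity: 11 ≡ 3 and 35 ≡ 3 (mod 4), so (11/35) = −(35/11).
Reduce top mod 11: now compute (2/11).
Pull out 2: since 11 ≡ 3 (mod 8), (2/11) = -1.
Reached (1/11) = 1. Collecting the sign flips along the way, the symbol is -1.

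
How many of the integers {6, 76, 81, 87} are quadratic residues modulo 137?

(6/137) = -1 → non-residue.
(76/137) = +1 → QR.
(81/137) = +1 → QR.
(87/137) = +1 → QR.
Total quadratic residues among the 4: 3.

3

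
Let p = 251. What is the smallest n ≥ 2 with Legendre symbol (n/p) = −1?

2

(2/251) = −1, so 2 is the smallest positive non-residue mod 251.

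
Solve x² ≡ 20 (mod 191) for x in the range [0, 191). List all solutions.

Since 191 ≡ 3 (mod 4), a square root of 20 is 20^((191+1)/4) = 20^48 mod 191.
Repeated squaring: 20^2≡18, 20^4≡133, 20^8≡117, 20^16≡128, 20^32≡149 (mod 191).
20^48 = 20^(32+16) ≡ 163 (mod 191).
Check: 163² = 26569 ≡ 20 (mod 191). The two roots are 28 and 163.

28, 163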